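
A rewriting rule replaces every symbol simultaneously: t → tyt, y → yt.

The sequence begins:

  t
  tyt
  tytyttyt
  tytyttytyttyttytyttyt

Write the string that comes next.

Rewriting the 21 symbols of tytyttytyttyttytyttyt one by one yields tyt yt tyt yt tyt tyt yt tyt yt tyt tyt yt tyt tyt yt tyt yt tyt tyt yt tyt; concatenated:

tytyttytyttyttytyttytyttyttytyttyttytyttytyttyttytyttyt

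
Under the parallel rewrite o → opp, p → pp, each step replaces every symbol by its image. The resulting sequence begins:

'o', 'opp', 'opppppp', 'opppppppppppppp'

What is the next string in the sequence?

opppppppppppppppppppppppppppppp

Applying the rule to each of the 15 symbols of opppppppppppppp gives the pieces opp pp pp pp pp pp pp pp pp pp pp pp pp pp pp, which concatenate to the answer.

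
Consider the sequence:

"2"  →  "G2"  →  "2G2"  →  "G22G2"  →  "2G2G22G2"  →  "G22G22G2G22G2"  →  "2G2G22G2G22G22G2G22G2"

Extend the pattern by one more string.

From term 3 onward, concatenate the second-to-last term with the last: 2·G2 = 2G2, G2·2G2 = G22G2, …
Continuing: G22G22G2G22G2 · 2G2G22G2G22G22G2G22G2 gives term 8.

G22G22G2G22G22G2G22G2G22G22G2G22G2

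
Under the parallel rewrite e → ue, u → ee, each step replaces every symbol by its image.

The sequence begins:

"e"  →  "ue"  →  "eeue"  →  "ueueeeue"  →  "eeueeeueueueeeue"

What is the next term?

Rewriting the 16 symbols of eeueeeueueueeeue one by one yields ue ue ee ue ue ue ee ue ee ue ee ue ue ue ee ue; concatenated:

ueueeeueueueeeueeeueeeueueueeeue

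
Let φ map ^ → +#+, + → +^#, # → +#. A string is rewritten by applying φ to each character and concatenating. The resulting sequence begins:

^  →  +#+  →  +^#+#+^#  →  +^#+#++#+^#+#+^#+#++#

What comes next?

φ(+^#+#++#+^#+#+^#+#++#) expands symbol-by-symbol to +^# +#+ +# +^# +# +^# +^# +# +^# +#+ +# +^# +# +^# +#+ +# +^# +# +^# +^# +#; joining the 21 pieces gives the next term.

+^#+#++#+^#+#+^#+^#+#+^#+#++#+^#+#+^#+#++#+^#+#+^#+^#+#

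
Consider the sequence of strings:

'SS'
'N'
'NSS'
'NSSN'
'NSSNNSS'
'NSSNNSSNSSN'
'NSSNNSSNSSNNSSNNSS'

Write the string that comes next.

From term 3 onward, concatenate the last term with the second-to-last: N·SS = NSS, NSS·N = NSSN, …
So term 8 is NSSNNSSNSSNNSSNNSS·NSSNNSSNSSN.

NSSNNSSNSSNNSSNNSSNSSNNSSNSSN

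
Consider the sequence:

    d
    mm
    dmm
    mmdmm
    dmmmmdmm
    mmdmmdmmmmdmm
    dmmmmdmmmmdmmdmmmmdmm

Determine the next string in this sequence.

mmdmmdmmmmdmmdmmmmdmmmmdmmdmmmmdmm

Each term (from the third on) is the two preceding terms concatenated in order: term 3 = d·mm = dmm.
Continuing: mmdmmdmmmmdmm · dmmmmdmmmmdmmdmmmmdmm gives term 8.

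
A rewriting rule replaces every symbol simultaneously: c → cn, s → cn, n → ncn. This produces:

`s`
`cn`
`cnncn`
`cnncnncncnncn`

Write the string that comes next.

φ(cnncnncncnncn) expands symbol-by-symbol to cn ncn ncn cn ncn ncn cn ncn cn ncn ncn cn ncn; joining the 13 pieces gives the next term.

cnncnncncnncnncncnncncnncnncncnncn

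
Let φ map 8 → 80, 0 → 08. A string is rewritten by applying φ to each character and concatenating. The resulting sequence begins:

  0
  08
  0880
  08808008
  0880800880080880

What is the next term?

Rewriting the 16 symbols of 0880800880080880 one by one yields 08 80 80 08 80 08 08 80 80 08 08 80 08 80 80 08; concatenated:

08808008800808808008088008808008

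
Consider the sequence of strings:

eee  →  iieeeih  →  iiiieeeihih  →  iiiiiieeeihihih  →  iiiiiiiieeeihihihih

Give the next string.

Each term wraps the previous one in ii on the left and ih on the right.
Applying this once more to iiiiiiiieeeihihihih:

iiiiiiiiiieeeihihihihih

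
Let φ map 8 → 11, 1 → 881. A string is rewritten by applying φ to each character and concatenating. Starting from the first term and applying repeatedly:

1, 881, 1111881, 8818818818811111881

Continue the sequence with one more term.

11118811111881111188111118818818818818811111881

Applying the rule to each of the 19 symbols of 8818818818811111881 gives the pieces 11 11 881 11 11 881 11 11 881 11 11 881 881 881 881 881 11 11 881, which concatenate to the answer.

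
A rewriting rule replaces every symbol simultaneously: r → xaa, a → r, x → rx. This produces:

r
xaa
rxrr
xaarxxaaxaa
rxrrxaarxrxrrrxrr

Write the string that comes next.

Replace each of the 17 characters of rxrrxaarxrxrrrxrr in place — xaa rx xaa xaa rx r r xaa rx xaa rx xaa xaa xaa rx xaa xaa — and concatenate.

xaarxxaaxaarxrrxaarxxaarxxaaxaaxaarxxaaxaa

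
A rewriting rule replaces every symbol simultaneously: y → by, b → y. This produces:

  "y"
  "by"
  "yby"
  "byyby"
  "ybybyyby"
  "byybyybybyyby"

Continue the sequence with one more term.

Rewriting the 13 symbols of byybyybybyyby one by one yields y by by y by by y by y by by y by; concatenated:

ybybyybybyybyybybyyby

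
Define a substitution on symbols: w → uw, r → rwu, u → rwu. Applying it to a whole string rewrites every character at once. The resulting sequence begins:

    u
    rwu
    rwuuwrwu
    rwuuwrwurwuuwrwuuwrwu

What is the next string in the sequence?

Rewriting the 21 symbols of rwuuwrwurwuuwrwuuwrwu one by one yields rwu uw rwu rwu uw rwu uw rwu rwu uw rwu rwu uw rwu uw rwu rwu uw rwu uw rwu; concatenated:

rwuuwrwurwuuwrwuuwrwurwuuwrwurwuuwrwuuwrwurwuuwrwuuwrwu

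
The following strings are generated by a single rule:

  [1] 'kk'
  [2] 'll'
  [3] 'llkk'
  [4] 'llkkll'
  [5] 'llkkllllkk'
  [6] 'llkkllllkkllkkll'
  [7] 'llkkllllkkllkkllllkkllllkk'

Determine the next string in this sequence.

llkkllllkkllkkllllkkllllkkllkkllllkkllkkll

This is a Fibonacci-style word recurrence s(k) = s(k−1)·s(k−2): e.g. ll·kk = llkk.
Continuing: llkkllllkkllkkllllkkllllkk · llkkllllkkllkkll gives term 8.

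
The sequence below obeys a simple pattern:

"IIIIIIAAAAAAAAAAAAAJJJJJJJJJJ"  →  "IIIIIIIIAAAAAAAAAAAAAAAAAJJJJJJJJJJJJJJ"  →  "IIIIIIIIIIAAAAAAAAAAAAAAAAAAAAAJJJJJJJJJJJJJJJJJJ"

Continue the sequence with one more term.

Term n consists of 2n I's, followed by 4n+1 A's, followed by 4n-2 J's, where the shown terms are n = 3, 4, 5.
Setting n = 6 gives 12, 25, 22 characters in each block.

IIIIIIIIIIIIAAAAAAAAAAAAAAAAAAAAAAAAAJJJJJJJJJJJJJJJJJJJJJJ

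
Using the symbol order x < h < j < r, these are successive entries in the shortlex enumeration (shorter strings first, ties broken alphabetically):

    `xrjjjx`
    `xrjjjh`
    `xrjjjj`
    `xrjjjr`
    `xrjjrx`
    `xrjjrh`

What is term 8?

xrjjrr

Continuing the enumeration 2 steps past xrjjrh: xrjjrh → xrjjrj → (answer).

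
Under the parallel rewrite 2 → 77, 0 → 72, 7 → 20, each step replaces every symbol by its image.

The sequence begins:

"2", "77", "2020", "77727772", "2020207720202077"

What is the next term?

Applying the rule to each of the 16 symbols of 2020207720202077 gives the pieces 77 72 77 72 77 72 20 20 77 72 77 72 77 72 20 20, which concatenate to the answer.

77727772777220207772777277722020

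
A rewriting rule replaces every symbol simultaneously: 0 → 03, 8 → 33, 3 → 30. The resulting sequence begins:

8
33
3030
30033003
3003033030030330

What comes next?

30030330033030033003033003303003

Applying the rule to each of the 16 symbols of 3003033030030330 gives the pieces 30 03 03 30 03 30 30 03 30 03 03 30 03 30 30 03, which concatenate to the answer.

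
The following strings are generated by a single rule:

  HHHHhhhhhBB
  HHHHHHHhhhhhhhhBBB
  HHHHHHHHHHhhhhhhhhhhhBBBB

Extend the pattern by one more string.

The n-th term is 3n+1 H's then 3n+2 h's then n+1 B's (n = 1, 2, …).
Setting n = 4 gives 13, 14, 5 characters in each block.

HHHHHHHHHHHHHhhhhhhhhhhhhhhBBBBB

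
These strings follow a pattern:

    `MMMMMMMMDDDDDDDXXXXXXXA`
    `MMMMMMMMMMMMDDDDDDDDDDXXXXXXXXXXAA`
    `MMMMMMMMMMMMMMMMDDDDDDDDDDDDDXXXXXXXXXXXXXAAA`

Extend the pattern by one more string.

MMMMMMMMMMMMMMMMMMMMDDDDDDDDDDDDDDDDXXXXXXXXXXXXXXXXAAAA

Term n consists of 4n M's, followed by 3n+1 D's, followed by 3n+1 X's, followed by n-1 A's, where the shown terms are n = 2, 3, 4.
Setting n = 5 gives 20, 16, 16, 4 characters in each block.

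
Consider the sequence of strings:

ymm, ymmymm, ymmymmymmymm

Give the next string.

Every step duplicates the string.
One more doubling of ymmymmymmymm gives the answer.

ymmymmymmymmymmymmymmymm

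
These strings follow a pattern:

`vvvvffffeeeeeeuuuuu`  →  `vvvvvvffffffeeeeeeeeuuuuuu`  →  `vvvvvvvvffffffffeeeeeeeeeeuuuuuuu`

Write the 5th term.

vvvvvvvvvvvvffffffffffffeeeeeeeeeeeeeeuuuuuuuuu

Each string has the form v^{2n} f^{2n} e^{2n+2} u^{n+3}, where the shown terms are n = 2, 3, 4.
For term 5, n = 6, so the run lengths are 12, 12, 14, 9.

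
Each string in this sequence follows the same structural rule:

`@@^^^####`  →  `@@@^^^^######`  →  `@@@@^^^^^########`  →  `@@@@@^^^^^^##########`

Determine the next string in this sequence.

Each string has the form @^{n} ^^{n+1} #^{2n}, where the shown terms are n = 2, 3, 4, 5.
At n = 6 the blocks have lengths 6, 7, 12.

@@@@@@^^^^^^^############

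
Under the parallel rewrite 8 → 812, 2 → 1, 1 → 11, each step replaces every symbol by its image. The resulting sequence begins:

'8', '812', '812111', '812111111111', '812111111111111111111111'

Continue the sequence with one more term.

812111111111111111111111111111111111111111111111

φ(812111111111111111111111) expands symbol-by-symbol to 812 11 1 11 11 11 11 11 11 11 11 11 11 11 11 11 11 11 11 11 11 11 11 11; joining the 24 pieces gives the next term.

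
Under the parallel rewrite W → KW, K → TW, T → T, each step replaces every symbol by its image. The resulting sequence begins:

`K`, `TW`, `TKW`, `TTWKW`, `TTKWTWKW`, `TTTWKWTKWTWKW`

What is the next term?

Replace each of the 13 characters of TTTWKWTKWTWKW in place — T T T KW TW KW T TW KW T KW TW KW — and concatenate.

TTTKWTWKWTTWKWTKWTWKW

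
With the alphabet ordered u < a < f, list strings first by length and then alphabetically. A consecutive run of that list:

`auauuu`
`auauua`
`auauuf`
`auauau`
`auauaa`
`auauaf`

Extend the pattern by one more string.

auaufu

The successor of auauaf increments the rightmost position that isn't already f and resets every position after it to u.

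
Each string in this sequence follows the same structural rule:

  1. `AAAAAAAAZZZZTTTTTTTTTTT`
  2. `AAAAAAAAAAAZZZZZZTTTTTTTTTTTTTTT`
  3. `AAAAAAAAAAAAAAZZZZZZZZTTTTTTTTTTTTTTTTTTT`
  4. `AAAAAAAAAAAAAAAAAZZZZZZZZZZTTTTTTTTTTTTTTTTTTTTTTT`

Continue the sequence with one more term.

Reading off run lengths: A runs 8, 11, 14, 17; Z runs 4, 6, 8, 10; T runs 11, 15, 19, 23 — each is linear in n, where the shown terms are n = 2, 3, 4, 5.
At n = 6 the blocks have lengths 20, 12, 27.

AAAAAAAAAAAAAAAAAAAAZZZZZZZZZZZZTTTTTTTTTTTTTTTTTTTTTTTTTTT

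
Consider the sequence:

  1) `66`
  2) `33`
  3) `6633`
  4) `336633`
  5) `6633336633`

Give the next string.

This is a Fibonacci-style word recurrence s(k) = s(k−2)·s(k−1): e.g. 66·33 = 6633.
Continuing: 336633 · 6633336633 gives term 6.

3366336633336633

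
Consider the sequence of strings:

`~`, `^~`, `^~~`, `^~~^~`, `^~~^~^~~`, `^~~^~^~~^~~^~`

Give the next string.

Each term (from the third on) is the previous term followed by the one before it: term 3 = ^~·~ = ^~~.
So term 7 is ^~~^~^~~^~~^~·^~~^~^~~.

^~~^~^~~^~~^~^~~^~^~~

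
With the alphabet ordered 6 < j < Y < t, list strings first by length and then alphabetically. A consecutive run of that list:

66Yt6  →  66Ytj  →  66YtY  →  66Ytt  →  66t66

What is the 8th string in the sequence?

66t6t

Continuing the enumeration 3 steps past 66t66: 66t66 → 66t6j → 66t6Y → (answer).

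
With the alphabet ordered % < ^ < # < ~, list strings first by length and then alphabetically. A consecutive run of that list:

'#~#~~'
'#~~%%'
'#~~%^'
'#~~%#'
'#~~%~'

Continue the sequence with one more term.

#~~^%

Treat #~~%~ as a base-4 numeral over the given alphabet and add one, carrying through any trailing ~'s.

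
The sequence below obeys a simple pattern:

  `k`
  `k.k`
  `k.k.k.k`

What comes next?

s(k+1) = s(k)·.·s(k) — each term doubles the last with '.' between the halves.
Doubling k.k.k.k with '.' between the halves:

k.k.k.k.k.k.k.k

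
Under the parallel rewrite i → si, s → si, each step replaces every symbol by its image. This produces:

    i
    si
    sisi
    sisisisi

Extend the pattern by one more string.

sisisisisisisisi

Apply φ to sisisisi symbol by symbol: s→si, i→si, s→si, i→si, s→si, i→si, s→si, i→si; joined: si si si si si si si si.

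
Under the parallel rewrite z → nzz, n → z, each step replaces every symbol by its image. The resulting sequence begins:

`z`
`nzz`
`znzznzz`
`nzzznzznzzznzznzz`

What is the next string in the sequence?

Applying the rule to each of the 17 symbols of nzzznzznzzznzznzz gives the pieces z nzz nzz nzz z nzz nzz z nzz nzz nzz z nzz nzz z nzz nzz, which concatenate to the answer.

znzznzznzzznzznzzznzznzznzzznzznzzznzznzz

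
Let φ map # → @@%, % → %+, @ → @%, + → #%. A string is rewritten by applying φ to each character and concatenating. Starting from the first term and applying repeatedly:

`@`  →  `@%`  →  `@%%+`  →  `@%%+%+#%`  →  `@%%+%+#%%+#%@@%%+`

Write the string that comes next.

Rewriting the 17 symbols of @%%+%+#%%+#%@@%%+ one by one yields @% %+ %+ #% %+ #% @@% %+ %+ #% @@% %+ @% @% %+ %+ #%; concatenated:

@%%+%+#%%+#%@@%%+%+#%@@%%+@%@%%+%+#%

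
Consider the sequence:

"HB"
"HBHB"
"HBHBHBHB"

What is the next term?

Each string is two copies of the previous one concatenated.
Doubling HBHBHBHB:

HBHBHBHBHBHBHBHB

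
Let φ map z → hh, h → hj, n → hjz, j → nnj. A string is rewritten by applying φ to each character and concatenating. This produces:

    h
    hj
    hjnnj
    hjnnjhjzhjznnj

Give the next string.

φ(hjnnjhjzhjznnj) expands symbol-by-symbol to hj nnj hjz hjz nnj hj nnj hh hj nnj hh hjz hjz nnj; joining the 14 pieces gives the next term.

hjnnjhjzhjznnjhjnnjhhhjnnjhhhjzhjznnj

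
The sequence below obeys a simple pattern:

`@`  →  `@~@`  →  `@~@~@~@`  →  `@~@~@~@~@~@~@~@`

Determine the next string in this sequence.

Each string is two copies of the previous one joined by '~'.
So the next term is two copies of @~@~@~@~@~@~@~@ with '~' between the halves.

@~@~@~@~@~@~@~@~@~@~@~@~@~@~@~@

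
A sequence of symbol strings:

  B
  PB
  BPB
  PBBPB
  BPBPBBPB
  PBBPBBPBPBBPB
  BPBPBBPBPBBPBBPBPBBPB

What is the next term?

This is a Fibonacci-style word recurrence s(k) = s(k−2)·s(k−1): e.g. B·PB = BPB.
The next term joins PBBPBBPBPBBPB and BPBPBBPBPBBPBBPBPBBPB.

PBBPBBPBPBBPBBPBPBBPBPBBPBBPBPBBPB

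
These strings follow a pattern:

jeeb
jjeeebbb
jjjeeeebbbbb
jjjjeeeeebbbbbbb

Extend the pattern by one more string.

Each string has the form j^{n} e^{n+1} b^{2n-1} (n = 1, 2, …).
For the next term, n = 5, so the run lengths are 5, 6, 9.

jjjjjeeeeeebbbbbbbbb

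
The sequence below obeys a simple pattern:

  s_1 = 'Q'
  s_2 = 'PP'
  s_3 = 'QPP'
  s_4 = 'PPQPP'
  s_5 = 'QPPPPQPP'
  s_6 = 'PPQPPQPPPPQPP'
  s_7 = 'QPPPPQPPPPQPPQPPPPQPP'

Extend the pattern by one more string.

Each term (from the third on) is the two preceding terms concatenated in order: term 3 = Q·PP = QPP.
The next term joins PPQPPQPPPPQPP and QPPPPQPPPPQPPQPPPPQPP.

PPQPPQPPPPQPPQPPPPQPPPPQPPQPPPPQPP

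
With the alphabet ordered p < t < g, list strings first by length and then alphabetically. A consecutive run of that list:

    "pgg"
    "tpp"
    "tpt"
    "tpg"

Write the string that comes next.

Find the rightmost character of tpg below g, bump it to the next letter, and reset everything to its right to p.

ttp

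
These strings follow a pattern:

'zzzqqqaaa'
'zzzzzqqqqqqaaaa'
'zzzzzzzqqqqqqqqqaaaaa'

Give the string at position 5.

Each string has the form z^{2n+1} q^{3n} a^{n+2} (n = 1, 2, …).
At n = 5 the blocks have lengths 11, 15, 7.

zzzzzzzzzzzqqqqqqqqqqqqqqqaaaaaaa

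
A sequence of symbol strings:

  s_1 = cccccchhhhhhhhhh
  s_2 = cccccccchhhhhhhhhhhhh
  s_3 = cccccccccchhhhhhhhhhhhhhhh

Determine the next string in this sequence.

cccccccccccchhhhhhhhhhhhhhhhhhh

Reading off run lengths: c runs 6, 8, 10; h runs 10, 13, 16 — each is linear in n, where the shown terms are n = 3, 4, 5.
At n = 6 the blocks have lengths 12, 19.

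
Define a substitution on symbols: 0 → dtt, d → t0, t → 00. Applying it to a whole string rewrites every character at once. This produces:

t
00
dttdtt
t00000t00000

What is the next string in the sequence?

00dttdttdttdttdtt00dttdttdttdttdtt

Expanding t00000t00000: t→00, 0→dtt, 0→dtt, 0→dtt, 0→dtt, 0→dtt, t→00, 0→dtt, 0→dtt, 0→dtt, 0→dtt, 0→dtt. Concatenated: 00 dtt dtt dtt dtt dtt 00 dtt dtt dtt dtt dtt.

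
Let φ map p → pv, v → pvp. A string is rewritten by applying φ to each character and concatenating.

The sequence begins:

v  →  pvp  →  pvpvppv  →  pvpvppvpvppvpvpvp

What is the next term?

Applying the rule to each of the 17 symbols of pvpvppvpvppvpvpvp gives the pieces pv pvp pv pvp pv pv pvp pv pvp pv pv pvp pv pvp pv pvp pv, which concatenate to the answer.

pvpvppvpvppvpvpvppvpvppvpvpvppvpvppvpvppv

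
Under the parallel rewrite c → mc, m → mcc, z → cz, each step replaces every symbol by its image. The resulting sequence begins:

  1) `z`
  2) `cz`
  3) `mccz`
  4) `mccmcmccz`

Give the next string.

Expanding mccmcmccz: m→mcc, c→mc, c→mc, m→mcc, c→mc, m→mcc, c→mc, c→mc, z→cz. Concatenated: mcc mc mc mcc mc mcc mc mc cz.

mccmcmcmccmcmccmcmccz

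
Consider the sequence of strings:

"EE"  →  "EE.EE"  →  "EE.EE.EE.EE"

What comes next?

s(k+1) = s(k)·.·s(k) — each term doubles the last with '.' between the halves.
One more doubling of EE.EE.EE.EE gives the answer.

EE.EE.EE.EE.EE.EE.EE.EE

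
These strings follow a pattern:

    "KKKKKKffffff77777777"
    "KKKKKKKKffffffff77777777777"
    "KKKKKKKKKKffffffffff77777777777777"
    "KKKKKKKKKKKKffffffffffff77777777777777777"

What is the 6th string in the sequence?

KKKKKKKKKKKKKKKKffffffffffffffff77777777777777777777777

Reading off run lengths: K runs 6, 8, 10, 12; f runs 6, 8, 10, 12; 7 runs 8, 11, 14, 17 — each is linear in n, where the shown terms are n = 3, 4, 5, 6.
Setting n = 8 gives 16, 16, 23 characters in each block.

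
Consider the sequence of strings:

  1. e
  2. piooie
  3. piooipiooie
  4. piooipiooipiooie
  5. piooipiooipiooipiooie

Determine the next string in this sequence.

piooipiooipiooipiooipiooie

Every step adds piooi at the front: s(k+1) = piooi·s(k).
One more step from piooipiooipiooipiooie gives the answer.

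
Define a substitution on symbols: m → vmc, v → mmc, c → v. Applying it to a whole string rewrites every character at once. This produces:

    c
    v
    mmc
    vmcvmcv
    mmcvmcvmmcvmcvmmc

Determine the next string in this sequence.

φ(mmcvmcvmmcvmcvmmc) expands symbol-by-symbol to vmc vmc v mmc vmc v mmc vmc vmc v mmc vmc v mmc vmc vmc v; joining the 17 pieces gives the next term.

vmcvmcvmmcvmcvmmcvmcvmcvmmcvmcvmmcvmcvmcv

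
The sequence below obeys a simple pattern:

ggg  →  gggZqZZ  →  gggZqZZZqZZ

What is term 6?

gggZqZZZqZZZqZZZqZZZqZZ

Each term is the previous one with ZqZZ appended.
From gggZqZZZqZZ, 3 further steps: gggZqZZZqZZ → gggZqZZZqZZZqZZ → gggZqZZZqZZZqZZZqZZ → (answer).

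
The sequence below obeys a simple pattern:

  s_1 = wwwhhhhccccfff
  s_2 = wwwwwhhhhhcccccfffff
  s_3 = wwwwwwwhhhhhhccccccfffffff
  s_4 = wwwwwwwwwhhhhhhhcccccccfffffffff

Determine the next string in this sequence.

Reading off run lengths: w runs 3, 5, 7, 9; h runs 4, 5, 6, 7; c runs 4, 5, 6, 7; f runs 3, 5, 7, 9 — each is linear in n, where the shown terms are n = 2, 3, 4, 5.
At n = 6 the blocks have lengths 11, 8, 8, 11.

wwwwwwwwwwwhhhhhhhhccccccccfffffffffff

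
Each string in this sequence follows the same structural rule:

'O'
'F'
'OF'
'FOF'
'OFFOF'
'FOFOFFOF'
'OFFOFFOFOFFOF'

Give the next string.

From term 3 onward, concatenate the second-to-last term with the last: O·F = OF, F·OF = FOF, …
So term 8 is FOFOFFOF·OFFOFFOFOFFOF.

FOFOFFOFOFFOFFOFOFFOF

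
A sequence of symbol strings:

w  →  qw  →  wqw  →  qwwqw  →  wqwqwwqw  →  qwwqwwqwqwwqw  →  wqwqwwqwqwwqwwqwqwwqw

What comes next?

qwwqwwqwqwwqwwqwqwwqwqwwqwwqwqwwqw

This is a Fibonacci-style word recurrence s(k) = s(k−2)·s(k−1): e.g. w·qw = wqw.
Continuing: qwwqwwqwqwwqw · wqwqwwqwqwwqwwqwqwwqw gives term 8.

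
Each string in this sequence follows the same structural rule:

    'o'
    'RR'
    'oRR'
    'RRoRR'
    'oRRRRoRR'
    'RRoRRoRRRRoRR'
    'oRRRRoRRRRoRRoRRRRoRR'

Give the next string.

RRoRRoRRRRoRRoRRRRoRRRRoRRoRRRRoRR

Each term (from the third on) is the two preceding terms concatenated in order: term 3 = o·RR = oRR.
So term 8 is RRoRRoRRRRoRR·oRRRRoRRRRoRRoRRRRoRR.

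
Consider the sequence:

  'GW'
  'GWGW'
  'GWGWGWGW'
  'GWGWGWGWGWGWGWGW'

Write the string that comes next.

s(k+1) = s(k)·s(k) — each term doubles the last.
So the next term is two copies of GWGWGWGWGWGWGWGW.

GWGWGWGWGWGWGWGWGWGWGWGWGWGWGWGW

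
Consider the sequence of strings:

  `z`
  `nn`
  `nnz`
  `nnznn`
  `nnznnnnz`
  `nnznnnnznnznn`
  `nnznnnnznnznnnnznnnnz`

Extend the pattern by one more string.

Each term (from the third on) is the previous term followed by the one before it: term 3 = nn·z = nnz.
So term 8 is nnznnnnznnznnnnznnnnz·nnznnnnznnznn.

nnznnnnznnznnnnznnnnznnznnnnznnznn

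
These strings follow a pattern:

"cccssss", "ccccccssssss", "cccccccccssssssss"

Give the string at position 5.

cccccccccccccccssssssssssss

The n-th term is 3n c's then 2n+2 s's (n = 1, 2, …).
For term 5, n = 5, so the run lengths are 15, 12.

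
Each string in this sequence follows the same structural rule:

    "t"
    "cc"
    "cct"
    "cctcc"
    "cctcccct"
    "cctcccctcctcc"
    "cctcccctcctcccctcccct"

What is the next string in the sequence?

cctcccctcctcccctcccctcctcccctcctcc

Each term (from the third on) is the previous term followed by the one before it: term 3 = cc·t = cct.
So term 8 is cctcccctcctcccctcccct·cctcccctcctcc.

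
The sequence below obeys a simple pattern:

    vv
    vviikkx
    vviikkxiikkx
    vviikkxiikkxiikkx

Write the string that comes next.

vviikkxiikkxiikkxiikkx

Each term is the previous one with iikkx appended.
So the next term is vviikkxiikkxiikkx·iikkx.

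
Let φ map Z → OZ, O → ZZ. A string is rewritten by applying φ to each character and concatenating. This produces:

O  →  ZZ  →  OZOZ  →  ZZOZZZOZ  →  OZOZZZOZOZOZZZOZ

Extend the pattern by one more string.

φ(OZOZZZOZOZOZZZOZ) expands symbol-by-symbol to ZZ OZ ZZ OZ OZ OZ ZZ OZ ZZ OZ ZZ OZ OZ OZ ZZ OZ; joining the 16 pieces gives the next term.

ZZOZZZOZOZOZZZOZZZOZZZOZOZOZZZOZ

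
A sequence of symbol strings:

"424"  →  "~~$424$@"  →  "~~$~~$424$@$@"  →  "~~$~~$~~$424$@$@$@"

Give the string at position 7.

~~$~~$~~$~~$~~$~~$424$@$@$@$@$@$@

Every step adds ~~$ to the front and $@ to the end of the previous string.
From ~~$~~$~~$424$@$@$@, 3 further steps: ~~$~~$~~$424$@$@$@ → ~~$~~$~~$~~$424$@$@$@$@ → ~~$~~$~~$~~$~~$424$@$@$@$@$@ → (answer).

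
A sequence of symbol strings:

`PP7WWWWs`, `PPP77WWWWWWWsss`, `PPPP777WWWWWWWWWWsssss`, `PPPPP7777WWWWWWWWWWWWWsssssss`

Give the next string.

PPPPPP77777WWWWWWWWWWWWWWWWsssssssss

The n-th term is n+1 P's then n 7's then 3n+1 W's then 2n-1 s's (n = 1, 2, …).
For the next term, n = 5, so the run lengths are 6, 5, 16, 9.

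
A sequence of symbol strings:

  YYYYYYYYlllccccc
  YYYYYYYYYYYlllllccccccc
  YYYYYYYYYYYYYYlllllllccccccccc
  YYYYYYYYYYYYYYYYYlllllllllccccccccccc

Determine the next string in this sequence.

Reading off run lengths: Y runs 8, 11, 14, 17; l runs 3, 5, 7, 9; c runs 5, 7, 9, 11 — each is linear in n, where the shown terms are n = 2, 3, 4, 5.
At n = 6 the blocks have lengths 20, 11, 13.

YYYYYYYYYYYYYYYYYYYYlllllllllllccccccccccccc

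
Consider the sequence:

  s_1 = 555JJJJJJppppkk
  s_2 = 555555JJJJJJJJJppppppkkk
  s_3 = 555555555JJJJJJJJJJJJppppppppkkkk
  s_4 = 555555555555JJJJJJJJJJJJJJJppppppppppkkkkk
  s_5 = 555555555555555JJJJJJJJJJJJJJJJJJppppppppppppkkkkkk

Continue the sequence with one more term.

Each string has the form 5^{3n} J^{3n+3} p^{2n+2} k^{n+1} (n = 1, 2, …).
For the next term, n = 6, so the run lengths are 18, 21, 14, 7.

555555555555555555JJJJJJJJJJJJJJJJJJJJJppppppppppppppkkkkkkk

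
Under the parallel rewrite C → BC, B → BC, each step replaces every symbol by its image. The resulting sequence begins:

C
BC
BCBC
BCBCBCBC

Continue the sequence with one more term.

Apply φ to BCBCBCBC symbol by symbol: B→BC, C→BC, B→BC, C→BC, B→BC, C→BC, B→BC, C→BC; joined: BC BC BC BC BC BC BC BC.

BCBCBCBCBCBCBCBC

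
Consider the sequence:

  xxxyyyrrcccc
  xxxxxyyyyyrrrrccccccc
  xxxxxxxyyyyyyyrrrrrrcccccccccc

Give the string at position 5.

xxxxxxxxxxxyyyyyyyyyyyrrrrrrrrrrcccccccccccccccc

Term n consists of 2n+1 x's, followed by 2n+1 y's, followed by 2n r's, followed by 3n+1 c's (n = 1, 2, …).
For term 5, n = 5, so the run lengths are 11, 11, 10, 16.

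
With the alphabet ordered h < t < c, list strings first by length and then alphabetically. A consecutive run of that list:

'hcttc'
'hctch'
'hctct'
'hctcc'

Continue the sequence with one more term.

Treat hctcc as a base-3 numeral over the given alphabet and add one, carrying through any trailing c's.

hcchh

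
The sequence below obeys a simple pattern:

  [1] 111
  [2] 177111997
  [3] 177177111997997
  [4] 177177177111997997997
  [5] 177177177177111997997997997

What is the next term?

Each term wraps the previous one in 177 on the left and 997 on the right.
Applying this once more to 177177177177111997997997997:

177177177177177111997997997997997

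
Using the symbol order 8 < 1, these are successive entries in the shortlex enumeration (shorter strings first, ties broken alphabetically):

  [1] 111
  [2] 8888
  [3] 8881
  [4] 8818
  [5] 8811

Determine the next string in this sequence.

Find the rightmost character of 8811 below 1, bump it to the next letter, and reset everything to its right to 8.

8188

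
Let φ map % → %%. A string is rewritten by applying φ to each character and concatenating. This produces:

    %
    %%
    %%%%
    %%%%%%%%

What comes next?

Expanding %%%%%%%%: %→%%, %→%%, %→%%, %→%%, %→%%, %→%%, %→%%, %→%%. Concatenated: %% %% %% %% %% %% %% %%.

%%%%%%%%%%%%%%%%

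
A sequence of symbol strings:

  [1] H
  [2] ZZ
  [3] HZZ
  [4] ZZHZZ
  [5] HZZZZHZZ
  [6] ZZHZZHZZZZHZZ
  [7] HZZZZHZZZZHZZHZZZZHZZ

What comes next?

ZZHZZHZZZZHZZHZZZZHZZZZHZZHZZZZHZZ

From term 3 onward, concatenate the second-to-last term with the last: H·ZZ = HZZ, ZZ·HZZ = ZZHZZ, …
The next term joins ZZHZZHZZZZHZZ and HZZZZHZZZZHZZHZZZZHZZ.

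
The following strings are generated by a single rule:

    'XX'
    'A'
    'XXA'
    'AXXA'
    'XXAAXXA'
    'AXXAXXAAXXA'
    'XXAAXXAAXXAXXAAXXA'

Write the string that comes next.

AXXAXXAAXXAXXAAXXAAXXAXXAAXXA

Each term (from the third on) is the two preceding terms concatenated in order: term 3 = XX·A = XXA.
Continuing: AXXAXXAAXXA · XXAAXXAAXXAXXAAXXA gives term 8.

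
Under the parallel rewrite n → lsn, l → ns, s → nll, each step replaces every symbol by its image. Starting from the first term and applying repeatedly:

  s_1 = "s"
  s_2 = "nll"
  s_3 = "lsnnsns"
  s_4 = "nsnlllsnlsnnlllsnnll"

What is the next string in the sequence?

Rewriting the 20 symbols of nsnlllsnlsnnlllsnnll one by one yields lsn nll lsn ns ns ns nll lsn ns nll lsn lsn ns ns ns nll lsn lsn ns ns; concatenated:

lsnnlllsnnsnsnsnlllsnnsnlllsnlsnnsnsnsnlllsnlsnnsns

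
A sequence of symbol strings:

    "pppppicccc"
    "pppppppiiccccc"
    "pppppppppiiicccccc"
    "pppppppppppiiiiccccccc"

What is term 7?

pppppppppppppppppiiiiiiicccccccccc

The n-th term is 2n+1 p's then n-1 i's then n+2 c's, where the shown terms are n = 2, 3, 4, 5.
At n = 8 the blocks have lengths 17, 7, 10.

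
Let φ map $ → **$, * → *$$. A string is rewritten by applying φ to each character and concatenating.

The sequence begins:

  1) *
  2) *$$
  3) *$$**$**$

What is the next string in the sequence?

Rewriting each symbol of *$$**$**$: *→*$$, $→**$, $→**$, *→*$$, *→*$$, $→**$, *→*$$, *→*$$, $→**$, which concatenates to *$$ **$ **$ *$$ *$$ **$ *$$ *$$ **$.

*$$**$**$*$$*$$**$*$$*$$**$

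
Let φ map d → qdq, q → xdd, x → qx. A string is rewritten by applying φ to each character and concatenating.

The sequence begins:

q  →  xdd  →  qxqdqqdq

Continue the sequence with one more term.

Expanding qxqdqqdq: q→xdd, x→qx, q→xdd, d→qdq, q→xdd, q→xdd, d→qdq, q→xdd. Concatenated: xdd qx xdd qdq xdd xdd qdq xdd.

xddqxxddqdqxddxddqdqxdd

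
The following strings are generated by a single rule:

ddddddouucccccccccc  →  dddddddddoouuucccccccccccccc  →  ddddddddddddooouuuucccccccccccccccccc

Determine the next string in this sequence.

dddddddddddddddoooouuuuucccccccccccccccccccccc

Reading off run lengths: d runs 6, 9, 12; o runs 1, 2, 3; u runs 2, 3, 4; c runs 10, 14, 18 — each is linear in n, where the shown terms are n = 2, 3, 4.
For the next term, n = 5, so the run lengths are 15, 4, 5, 22.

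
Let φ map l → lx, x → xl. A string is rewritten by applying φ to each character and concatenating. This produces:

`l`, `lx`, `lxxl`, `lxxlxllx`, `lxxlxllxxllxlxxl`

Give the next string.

Rewriting the 16 symbols of lxxlxllxxllxlxxl one by one yields lx xl xl lx xl lx lx xl xl lx lx xl lx xl xl lx; concatenated:

lxxlxllxxllxlxxlxllxlxxllxxlxllx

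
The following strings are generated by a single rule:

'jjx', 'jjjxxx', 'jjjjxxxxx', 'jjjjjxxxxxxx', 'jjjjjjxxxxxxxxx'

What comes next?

jjjjjjjxxxxxxxxxxx

Term n consists of n+1 j's, followed by 2n-1 x's (n = 1, 2, …).
Setting n = 6 gives 7, 11 characters in each block.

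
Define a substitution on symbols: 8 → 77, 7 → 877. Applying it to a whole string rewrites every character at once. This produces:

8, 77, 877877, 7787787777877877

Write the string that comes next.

87787777877877778778778778777787787777877877

φ(7787787777877877) expands symbol-by-symbol to 877 877 77 877 877 77 877 877 877 877 77 877 877 77 877 877; joining the 16 pieces gives the next term.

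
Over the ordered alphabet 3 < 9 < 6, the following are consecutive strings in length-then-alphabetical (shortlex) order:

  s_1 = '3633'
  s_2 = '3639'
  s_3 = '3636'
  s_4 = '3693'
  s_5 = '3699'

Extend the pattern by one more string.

Treat 3699 as a base-3 numeral over the given alphabet and add one, carrying through any trailing 6's.

3696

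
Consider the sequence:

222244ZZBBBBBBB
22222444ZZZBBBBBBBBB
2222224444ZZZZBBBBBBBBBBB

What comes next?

Reading off run lengths: 2 runs 4, 5, 6; 4 runs 2, 3, 4; Z runs 2, 3, 4; B runs 7, 9, 11 — each is linear in n, where the shown terms are n = 3, 4, 5.
For the next term, n = 6, so the run lengths are 7, 5, 5, 13.

222222244444ZZZZZBBBBBBBBBBBBB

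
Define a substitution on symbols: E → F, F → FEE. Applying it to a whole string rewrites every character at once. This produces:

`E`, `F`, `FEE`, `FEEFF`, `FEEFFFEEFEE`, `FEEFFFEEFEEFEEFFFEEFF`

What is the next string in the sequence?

Applying the rule to each of the 21 symbols of FEEFFFEEFEEFEEFFFEEFF gives the pieces FEE F F FEE FEE FEE F F FEE F F FEE F F FEE FEE FEE F F FEE FEE, which concatenate to the answer.

FEEFFFEEFEEFEEFFFEEFFFEEFFFEEFEEFEEFFFEEFEE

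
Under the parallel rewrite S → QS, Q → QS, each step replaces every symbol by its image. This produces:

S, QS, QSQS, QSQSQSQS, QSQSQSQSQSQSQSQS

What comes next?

Rewriting the 16 symbols of QSQSQSQSQSQSQSQS one by one yields QS QS QS QS QS QS QS QS QS QS QS QS QS QS QS QS; concatenated:

QSQSQSQSQSQSQSQSQSQSQSQSQSQSQSQS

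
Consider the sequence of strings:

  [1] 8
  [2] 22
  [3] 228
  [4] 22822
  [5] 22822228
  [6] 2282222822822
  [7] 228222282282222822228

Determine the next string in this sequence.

2282222822822228222282282222822822

Each term (from the third on) is the previous term followed by the one before it: term 3 = 22·8 = 228.
The next term joins 228222282282222822228 and 2282222822822.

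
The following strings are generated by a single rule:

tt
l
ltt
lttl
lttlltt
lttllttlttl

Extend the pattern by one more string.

Each term (from the third on) is the previous term followed by the one before it: term 3 = l·tt = ltt.
So term 7 is lttllttlttl·lttlltt.

lttllttlttllttlltt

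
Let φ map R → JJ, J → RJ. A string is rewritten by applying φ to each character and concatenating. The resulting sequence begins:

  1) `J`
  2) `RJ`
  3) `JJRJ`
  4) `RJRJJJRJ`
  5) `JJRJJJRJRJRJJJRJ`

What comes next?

Rewriting the 16 symbols of JJRJJJRJRJRJJJRJ one by one yields RJ RJ JJ RJ RJ RJ JJ RJ JJ RJ JJ RJ RJ RJ JJ RJ; concatenated:

RJRJJJRJRJRJJJRJJJRJJJRJRJRJJJRJ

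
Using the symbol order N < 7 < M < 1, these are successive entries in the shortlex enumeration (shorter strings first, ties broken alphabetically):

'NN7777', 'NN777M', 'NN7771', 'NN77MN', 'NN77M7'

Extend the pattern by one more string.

Find the rightmost character of NN77M7 below 1, bump it to the next letter, and reset everything to its right to N.

NN77MM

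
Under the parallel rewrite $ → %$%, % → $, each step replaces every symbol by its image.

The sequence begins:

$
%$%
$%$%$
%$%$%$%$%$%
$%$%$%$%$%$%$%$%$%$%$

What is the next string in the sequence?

Replace each of the 21 characters of $%$%$%$%$%$%$%$%$%$%$ in place — %$% $ %$% $ %$% $ %$% $ %$% $ %$% $ %$% $ %$% $ %$% $ %$% $ %$% — and concatenate.

%$%$%$%$%$%$%$%$%$%$%$%$%$%$%$%$%$%$%$%$%$%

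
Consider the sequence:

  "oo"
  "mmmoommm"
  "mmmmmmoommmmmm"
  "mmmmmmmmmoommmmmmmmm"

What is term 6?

s(k+1) = mmm·s(k)·mmm, so each term gains mmm as a prefix and mmm as a suffix.
From mmmmmmmmmoommmmmmmmm, 2 further steps: mmmmmmmmmoommmmmmmmm → mmmmmmmmmmmmoommmmmmmmmmmm → (answer).

mmmmmmmmmmmmmmmoommmmmmmmmmmmmmm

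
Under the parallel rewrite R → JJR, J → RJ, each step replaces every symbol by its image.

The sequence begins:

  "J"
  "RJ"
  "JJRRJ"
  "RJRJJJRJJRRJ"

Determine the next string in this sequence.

JJRRJJJRRJRJRJJJRRJRJJJRJJRRJ

Rewriting each symbol of RJRJJJRJJRRJ: R→JJR, J→RJ, R→JJR, J→RJ, J→RJ, J→RJ, R→JJR, J→RJ, J→RJ, R→JJR, R→JJR, J→RJ, which concatenates to JJR RJ JJR RJ RJ RJ JJR RJ RJ JJR JJR RJ.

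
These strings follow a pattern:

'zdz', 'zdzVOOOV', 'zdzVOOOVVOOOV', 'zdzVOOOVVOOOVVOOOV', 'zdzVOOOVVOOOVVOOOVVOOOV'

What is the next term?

Each term is the previous one with VOOOV appended.
So the next term is zdzVOOOVVOOOVVOOOVVOOOV·VOOOV.

zdzVOOOVVOOOVVOOOVVOOOVVOOOV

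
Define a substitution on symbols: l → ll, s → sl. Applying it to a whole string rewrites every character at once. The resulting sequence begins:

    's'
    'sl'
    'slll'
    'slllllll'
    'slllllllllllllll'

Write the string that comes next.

slllllllllllllllllllllllllllllll

φ(slllllllllllllll) expands symbol-by-symbol to sl ll ll ll ll ll ll ll ll ll ll ll ll ll ll ll; joining the 16 pieces gives the next term.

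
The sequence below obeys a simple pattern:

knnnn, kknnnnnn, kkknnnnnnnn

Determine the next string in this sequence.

kkkknnnnnnnnnn

Each string has the form k^{n-1} n^{2n}, where the shown terms are n = 2, 3, 4.
Setting n = 5 gives 4, 10 characters in each block.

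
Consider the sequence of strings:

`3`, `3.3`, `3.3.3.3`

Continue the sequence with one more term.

Each string is two copies of the previous one joined by '.'.
Doubling 3.3.3.3 with '.' between the halves:

3.3.3.3.3.3.3.3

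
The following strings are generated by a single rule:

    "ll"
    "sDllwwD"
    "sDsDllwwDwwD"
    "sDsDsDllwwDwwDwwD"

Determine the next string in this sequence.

s(k+1) = sD·s(k)·wwD, so each term gains sD as a prefix and wwD as a suffix.
So the next term is sD·sDsDsDllwwDwwDwwD·wwD.

sDsDsDsDllwwDwwDwwDwwD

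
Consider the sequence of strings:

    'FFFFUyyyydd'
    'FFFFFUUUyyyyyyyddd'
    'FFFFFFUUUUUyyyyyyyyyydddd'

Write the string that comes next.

FFFFFFFUUUUUUUyyyyyyyyyyyyyddddd

The n-th term is n+3 F's then 2n-1 U's then 3n+1 y's then n+1 d's (n = 1, 2, …).
Setting n = 4 gives 7, 7, 13, 5 characters in each block.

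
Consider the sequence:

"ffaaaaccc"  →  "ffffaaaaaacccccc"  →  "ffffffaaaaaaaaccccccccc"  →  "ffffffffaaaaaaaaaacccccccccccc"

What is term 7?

Reading off run lengths: f runs 2, 4, 6, 8; a runs 4, 6, 8, 10; c runs 3, 6, 9, 12 — each is linear in n (n = 1, 2, …).
For term 7, n = 7, so the run lengths are 14, 16, 21.

ffffffffffffffaaaaaaaaaaaaaaaaccccccccccccccccccccc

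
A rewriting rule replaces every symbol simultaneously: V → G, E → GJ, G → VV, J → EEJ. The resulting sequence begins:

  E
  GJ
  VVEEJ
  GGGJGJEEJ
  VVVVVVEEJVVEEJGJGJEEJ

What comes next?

Replace each of the 21 characters of VVVVVVEEJVVEEJGJGJEEJ in place — G G G G G G GJ GJ EEJ G G GJ GJ EEJ VV EEJ VV EEJ GJ GJ EEJ — and concatenate.

GGGGGGGJGJEEJGGGJGJEEJVVEEJVVEEJGJGJEEJ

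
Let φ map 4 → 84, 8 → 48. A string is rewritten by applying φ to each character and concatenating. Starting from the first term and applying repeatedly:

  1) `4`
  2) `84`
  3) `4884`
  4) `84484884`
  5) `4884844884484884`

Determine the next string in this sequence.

84484884488484484884844884484884

Replace each of the 16 characters of 4884844884484884 in place — 84 48 48 84 48 84 84 48 48 84 84 48 84 48 48 84 — and concatenate.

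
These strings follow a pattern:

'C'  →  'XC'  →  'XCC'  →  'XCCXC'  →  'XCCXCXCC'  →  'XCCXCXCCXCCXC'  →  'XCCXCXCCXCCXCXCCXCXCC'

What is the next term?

From term 3 onward, concatenate the last term with the second-to-last: XC·C = XCC, XCC·XC = XCCXC, …
Continuing: XCCXCXCCXCCXCXCCXCXCC · XCCXCXCCXCCXC gives term 8.

XCCXCXCCXCCXCXCCXCXCCXCCXCXCCXCCXC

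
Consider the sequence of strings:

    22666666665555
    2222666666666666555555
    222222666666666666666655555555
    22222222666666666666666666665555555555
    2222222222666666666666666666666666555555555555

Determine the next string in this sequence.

222222222222666666666666666666666666666655555555555555

Term n consists of 2n-2 2's, followed by 4n 6's, followed by 2n 5's, where the shown terms are n = 2, 3, 4, 5, 6.
For the next term, n = 7, so the run lengths are 12, 28, 14.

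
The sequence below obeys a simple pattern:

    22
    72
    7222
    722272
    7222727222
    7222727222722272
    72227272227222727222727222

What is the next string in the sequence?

722272722272227272227272227222727222722272

This is a Fibonacci-style word recurrence s(k) = s(k−1)·s(k−2): e.g. 72·22 = 7222.
The next term joins 72227272227222727222727222 and 7222727222722272.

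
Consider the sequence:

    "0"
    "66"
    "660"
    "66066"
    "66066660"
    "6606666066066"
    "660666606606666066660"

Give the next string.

6606666066066660666606606666066066

Each term (from the third on) is the previous term followed by the one before it: term 3 = 66·0 = 660.
The next term joins 660666606606666066660 and 6606666066066.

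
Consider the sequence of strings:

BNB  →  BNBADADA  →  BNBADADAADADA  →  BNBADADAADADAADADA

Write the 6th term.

The strings grow by a fixed suffix ADADA each time.
From BNBADADAADADAADADA, 2 further steps: BNBADADAADADAADADA → BNBADADAADADAADADAADADA → (answer).

BNBADADAADADAADADAADADAADADA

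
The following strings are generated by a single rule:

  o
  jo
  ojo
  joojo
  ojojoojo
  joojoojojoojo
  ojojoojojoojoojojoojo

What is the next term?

joojoojojoojoojojoojojoojoojojoojo

This is a Fibonacci-style word recurrence s(k) = s(k−2)·s(k−1): e.g. o·jo = ojo.
Continuing: joojoojojoojo · ojojoojojoojoojojoojo gives term 8.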